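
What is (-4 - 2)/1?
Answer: -6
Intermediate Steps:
(-4 - 2)/1 = -6*1 = -6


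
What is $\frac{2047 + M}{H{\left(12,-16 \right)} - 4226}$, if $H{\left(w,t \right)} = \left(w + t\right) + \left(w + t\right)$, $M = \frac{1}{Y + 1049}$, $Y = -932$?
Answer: $- \frac{119750}{247689} \approx -0.48347$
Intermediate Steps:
$M = \frac{1}{117}$ ($M = \frac{1}{-932 + 1049} = \frac{1}{117} \approx 0.008547$)
$H{\left(w,t \right)} = 2 t + 2 w$ ($H{\left(w,t \right)} = \left(t + w\right) + \left(t + w\right) = 2 t + 2 w$)
$\frac{2047 + M}{H{\left(12,-16 \right)} - 4226} = \frac{2047 + \frac{1}{117}}{\left(2 \left(-16\right) + 2 \cdot 12\right) - 4226} = \frac{239500}{117 \left(\left(-32 + 24\right) - 4226\right)} = \frac{239500}{117 \left(-8 - 4226\right)} = \frac{239500}{117 \left(-4234\right)} = \frac{239500}{117} \left(- \frac{1}{4234}\right) = - \frac{119750}{247689}$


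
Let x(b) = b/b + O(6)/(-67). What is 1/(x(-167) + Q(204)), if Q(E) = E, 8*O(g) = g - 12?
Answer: 268/54943 ≈ 0.0048778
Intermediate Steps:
O(g) = -3/2 + g/8 (O(g) = (g - 12)/8 = (-12 + g)/8 = -3/2 + g/8)
x(b) = 271/268 (x(b) = b/b + (-3/2 + (⅛)*6)/(-67) = 1 + (-3/2 + ¾)*(-1/67) = 1 - ¾*(-1/67) = 1 + 3/268 = 271/268)
1/(x(-167) + Q(204)) = 1/(271/268 + 204) = 1/(54943/268) = 268/54943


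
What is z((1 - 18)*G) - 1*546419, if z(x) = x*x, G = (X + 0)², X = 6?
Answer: -171875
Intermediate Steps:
G = 36 (G = (6 + 0)² = 6² = 36)
z(x) = x²
z((1 - 18)*G) - 1*546419 = ((1 - 18)*36)² - 1*546419 = (-17*36)² - 546419 = (-612)² - 546419 = 374544 - 546419 = -171875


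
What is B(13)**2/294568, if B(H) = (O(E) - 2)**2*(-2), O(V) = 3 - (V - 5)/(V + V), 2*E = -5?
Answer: 1/1178272 ≈ 8.4870e-7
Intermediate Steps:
E = -5/2 (E = (1/2)*(-5) = -5/2 ≈ -2.5000)
O(V) = 3 - (-5 + V)/(2*V)
B(H) = -1/2 (B(H) = (5*(1 - 5/2)/(2*(-5/2)) - 2)**2*(-2) = ((5/2)*(-2/5)*(-3/2) - 2)**2*(-2) = (3/2 - 2)**2*(-2) = (-1/2)**2*(-2) = (1/4)*(-2) = -1/2)
B(13)**2/294568 = (-1/2)**2/294568 = (1/4)*(1/294568) = 1/1178272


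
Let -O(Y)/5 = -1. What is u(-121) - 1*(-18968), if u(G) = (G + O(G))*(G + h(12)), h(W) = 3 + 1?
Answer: 32540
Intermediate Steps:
h(W) = 4
O(Y) = 5 (O(Y) = -5*(-1) = 5)
u(G) = (4 + G)*(5 + G) (u(G) = (G + 5)*(G + 4) = (5 + G)*(4 + G) = (4 + G)*(5 + G))
u(-121) - 1*(-18968) = (20 + (-121)² + 9*(-121)) - 1*(-18968) = (20 + 14641 - 1089) + 18968 = 13572 + 18968 = 32540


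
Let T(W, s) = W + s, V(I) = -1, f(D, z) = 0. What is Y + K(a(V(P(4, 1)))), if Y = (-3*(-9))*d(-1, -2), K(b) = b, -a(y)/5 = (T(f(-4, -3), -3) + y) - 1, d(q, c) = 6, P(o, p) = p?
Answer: 187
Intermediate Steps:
a(y) = 20 - 5*y (a(y) = -5*(((0 - 3) + y) - 1) = -5*((-3 + y) - 1) = -5*(-4 + y) = 20 - 5*y)
Y = 162 (Y = -3*(-9)*6 = 27*6 = 162)
Y + K(a(V(P(4, 1)))) = 162 + (20 - 5*(-1)) = 162 + (20 + 5) = 162 + 25 = 187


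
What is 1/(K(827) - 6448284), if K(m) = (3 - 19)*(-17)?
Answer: -1/6448012 ≈ -1.5509e-7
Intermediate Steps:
K(m) = 272 (K(m) = -16*(-17) = 272)
1/(K(827) - 6448284) = 1/(272 - 6448284) = 1/(-6448012) = -1/6448012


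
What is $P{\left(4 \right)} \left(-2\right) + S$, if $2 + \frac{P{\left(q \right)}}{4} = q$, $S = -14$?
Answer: $-30$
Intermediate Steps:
$P{\left(q \right)} = -8 + 4 q$
$P{\left(4 \right)} \left(-2\right) + S = \left(-8 + 4 \cdot 4\right) \left(-2\right) - 14 = \left(-8 + 16\right) \left(-2\right) - 14 = 8 \left(-2\right) - 14 = -16 - 14 = -30$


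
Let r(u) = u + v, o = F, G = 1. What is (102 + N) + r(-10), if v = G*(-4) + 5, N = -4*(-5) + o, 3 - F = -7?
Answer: 123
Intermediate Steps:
F = 10 (F = 3 - 1*(-7) = 3 + 7 = 10)
o = 10
N = 30 (N = -4*(-5) + 10 = 20 + 10 = 30)
v = 1 (v = 1*(-4) + 5 = -4 + 5 = 1)
r(u) = 1 + u (r(u) = u + 1 = 1 + u)
(102 + N) + r(-10) = (102 + 30) + (1 - 10) = 132 - 9 = 123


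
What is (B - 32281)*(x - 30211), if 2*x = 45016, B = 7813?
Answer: 188477004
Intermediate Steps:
x = 22508 (x = (1/2)*45016 = 22508)
(B - 32281)*(x - 30211) = (7813 - 32281)*(22508 - 30211) = -24468*(-7703) = 188477004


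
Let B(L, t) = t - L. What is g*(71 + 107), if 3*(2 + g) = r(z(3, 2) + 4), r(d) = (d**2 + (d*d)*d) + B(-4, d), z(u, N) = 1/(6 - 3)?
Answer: 492526/81 ≈ 6080.6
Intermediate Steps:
z(u, N) = 1/3
r(d) = 4 + d + d**2 + d**3 (r(d) = (d**2 + (d*d)*d) + (d - 1*(-4)) = (d**2 + d**2*d) + (d + 4) = (d**2 + d**3) + (4 + d) = 4 + d + d**2 + d**3)
g = 2767/81 (g = -2 + (4 + (1/3 + 4) + (1/3 + 4)**2 + (1/3 + 4)**3)/3 = -2 + (4 + 13/3 + (13/3)**2 + (13/3)**3)/3 = -2 + (4 + 13/3 + 169/9 + 2197/27)/3 = -2 + (1/3)*(2929/27) = -2 + 2929/81 = 2767/81 ≈ 34.161)
g*(71 + 107) = 2767*(71 + 107)/81 = (2767/81)*178 = 492526/81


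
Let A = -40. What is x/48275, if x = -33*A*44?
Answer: 11616/9655 ≈ 1.2031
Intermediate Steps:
x = 58080 (x = -33*(-40)*44 = 1320*44 = 58080)
x/48275 = 58080/48275 = 58080*(1/48275) = 11616/9655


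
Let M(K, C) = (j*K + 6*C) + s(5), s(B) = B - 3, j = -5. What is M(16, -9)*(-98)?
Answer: 12936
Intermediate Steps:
s(B) = -3 + B
M(K, C) = 2 - 5*K + 6*C (M(K, C) = (-5*K + 6*C) + (-3 + 5) = (-5*K + 6*C) + 2 = 2 - 5*K + 6*C)
M(16, -9)*(-98) = (2 - 5*16 + 6*(-9))*(-98) = (2 - 80 - 54)*(-98) = -132*(-98) = 12936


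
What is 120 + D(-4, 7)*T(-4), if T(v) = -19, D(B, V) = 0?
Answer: 120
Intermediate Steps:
120 + D(-4, 7)*T(-4) = 120 + 0*(-19) = 120 + 0 = 120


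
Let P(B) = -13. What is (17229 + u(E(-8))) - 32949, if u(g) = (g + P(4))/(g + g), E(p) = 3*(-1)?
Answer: -47152/3 ≈ -15717.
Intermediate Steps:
E(p) = -3
u(g) = (-13 + g)/(2*g) (u(g) = (g - 13)/(g + g) = (-13 + g)/((2*g)) = (-13 + g)*(1/(2*g)) = (-13 + g)/(2*g))
(17229 + u(E(-8))) - 32949 = (17229 + (1/2)*(-13 - 3)/(-3)) - 32949 = (17229 + (1/2)*(-1/3)*(-16)) - 32949 = (17229 + 8/3) - 32949 = 51695/3 - 32949 = -47152/3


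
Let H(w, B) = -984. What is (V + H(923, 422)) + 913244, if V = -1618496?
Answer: -706236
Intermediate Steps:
(V + H(923, 422)) + 913244 = (-1618496 - 984) + 913244 = -1619480 + 913244 = -706236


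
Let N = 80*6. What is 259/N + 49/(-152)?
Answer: 1981/9120 ≈ 0.21721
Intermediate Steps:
N = 480
259/N + 49/(-152) = 259/480 + 49/(-152) = 259*(1/480) + 49*(-1/152) = 259/480 - 49/152 = 1981/9120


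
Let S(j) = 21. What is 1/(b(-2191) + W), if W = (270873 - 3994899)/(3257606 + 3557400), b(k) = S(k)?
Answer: 3407503/69695550 ≈ 0.048891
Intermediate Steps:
b(k) = 21
W = -1862013/3407503 (W = -3724026/6815006 = -3724026*1/6815006 = -1862013/3407503 ≈ -0.54644)
1/(b(-2191) + W) = 1/(21 - 1862013/3407503) = 1/(69695550/3407503) = 3407503/69695550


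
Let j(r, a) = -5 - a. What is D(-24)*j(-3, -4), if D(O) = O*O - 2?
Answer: -574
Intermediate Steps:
D(O) = -2 + O**2 (D(O) = O**2 - 2 = -2 + O**2)
D(-24)*j(-3, -4) = (-2 + (-24)**2)*(-5 - 1*(-4)) = (-2 + 576)*(-5 + 4) = 574*(-1) = -574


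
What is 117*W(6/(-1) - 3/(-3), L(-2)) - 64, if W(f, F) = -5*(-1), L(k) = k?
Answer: 521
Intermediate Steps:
W(f, F) = 5
117*W(6/(-1) - 3/(-3), L(-2)) - 64 = 117*5 - 64 = 585 - 64 = 521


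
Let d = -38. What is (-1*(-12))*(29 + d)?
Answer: -108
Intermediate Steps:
(-1*(-12))*(29 + d) = (-1*(-12))*(29 - 38) = 12*(-9) = -108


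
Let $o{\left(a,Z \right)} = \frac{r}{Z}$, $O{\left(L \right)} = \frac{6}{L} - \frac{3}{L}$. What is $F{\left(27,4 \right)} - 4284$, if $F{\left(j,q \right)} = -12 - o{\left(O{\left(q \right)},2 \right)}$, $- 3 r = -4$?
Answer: $- \frac{12890}{3} \approx -4296.7$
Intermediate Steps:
$r = \frac{4}{3}$ ($r = \left(- \frac{1}{3}\right) \left(-4\right) = \frac{4}{3} \approx 1.3333$)
$O{\left(L \right)} = \frac{3}{L}$
$o{\left(a,Z \right)} = \frac{4}{3 Z}$
$F{\left(j,q \right)} = - \frac{38}{3}$ ($F{\left(j,q \right)} = -12 - \frac{4}{3 \cdot 2} = -12 - \frac{4}{3} \cdot \frac{1}{2} = -12 - \frac{2}{3} = - \frac{38}{3}$)
$F{\left(27,4 \right)} - 4284 = - \frac{38}{3} - 4284 = - \frac{12890}{3}$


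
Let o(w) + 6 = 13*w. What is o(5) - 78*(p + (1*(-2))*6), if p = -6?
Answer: 1463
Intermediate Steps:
o(w) = -6 + 13*w
o(5) - 78*(p + (1*(-2))*6) = (-6 + 13*5) - 78*(-6 + (1*(-2))*6) = (-6 + 65) - 78*(-6 - 2*6) = 59 - 78*(-6 - 12) = 59 - 78*(-18) = 59 + 1404 = 1463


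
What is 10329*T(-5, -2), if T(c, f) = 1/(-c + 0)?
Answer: 10329/5 ≈ 2065.8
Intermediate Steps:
T(c, f) = -1/c (T(c, f) = 1/(-c) = -1/c)
10329*T(-5, -2) = 10329*(-1/(-5)) = 10329*(-1*(-1/5)) = 10329*(1/5) = 10329/5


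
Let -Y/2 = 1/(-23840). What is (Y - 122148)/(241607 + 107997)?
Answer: -1456004159/4167279680 ≈ -0.34939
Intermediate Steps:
Y = 1/11920 (Y = -2/(-23840) = -2*(-1/23840) = 1/11920 ≈ 8.3893e-5)
(Y - 122148)/(241607 + 107997) = (1/11920 - 122148)/(241607 + 107997) = -1456004159/11920/349604 = -1456004159/11920*1/349604 = -1456004159/4167279680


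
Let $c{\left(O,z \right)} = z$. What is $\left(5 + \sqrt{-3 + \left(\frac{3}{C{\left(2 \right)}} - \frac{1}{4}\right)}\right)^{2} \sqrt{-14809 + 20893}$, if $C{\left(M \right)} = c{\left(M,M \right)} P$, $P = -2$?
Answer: $1638 + 1560 i \approx 1638.0 + 1560.0 i$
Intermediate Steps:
$C{\left(M \right)} = - 2 M$ ($C{\left(M \right)} = M \left(-2\right) = - 2 M$)
$\left(5 + \sqrt{-3 + \left(\frac{3}{C{\left(2 \right)}} - \frac{1}{4}\right)}\right)^{2} \sqrt{-14809 + 20893} = \left(5 + \sqrt{-3 + \left(\frac{3}{\left(-2\right) 2} - \frac{1}{4}\right)}\right)^{2} \sqrt{-14809 + 20893} = \left(5 + \sqrt{-3 + \left(\frac{3}{-4} - \frac{1}{4}\right)}\right)^{2} \sqrt{6084} = \left(5 + \sqrt{-3 + \left(3 \left(- \frac{1}{4}\right) - \frac{1}{4}\right)}\right)^{2} \cdot 78 = \left(5 + \sqrt{-3 - 1}\right)^{2} \cdot 78 = \left(5 + \sqrt{-4}\right)^{2} \cdot 78 = \left(5 + 2 i\right)^{2} \cdot 78 = 78 \left(5 + 2 i\right)^{2}$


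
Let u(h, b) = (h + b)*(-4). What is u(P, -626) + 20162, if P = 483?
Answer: 20734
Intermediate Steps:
u(h, b) = -4*b - 4*h (u(h, b) = (b + h)*(-4) = -4*b - 4*h)
u(P, -626) + 20162 = (-4*(-626) - 4*483) + 20162 = (2504 - 1932) + 20162 = 572 + 20162 = 20734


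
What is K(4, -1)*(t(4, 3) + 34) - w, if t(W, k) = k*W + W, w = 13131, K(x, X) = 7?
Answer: -12781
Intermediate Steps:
t(W, k) = W + W*k (t(W, k) = W*k + W = W + W*k)
K(4, -1)*(t(4, 3) + 34) - w = 7*(4*(1 + 3) + 34) - 1*13131 = 7*(4*4 + 34) - 13131 = 7*(16 + 34) - 13131 = 7*50 - 13131 = 350 - 13131 = -12781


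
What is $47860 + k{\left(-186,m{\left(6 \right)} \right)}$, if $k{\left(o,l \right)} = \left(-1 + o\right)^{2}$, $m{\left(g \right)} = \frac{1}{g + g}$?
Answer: $82829$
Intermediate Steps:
$m{\left(g \right)} = \frac{1}{2 g}$
$47860 + k{\left(-186,m{\left(6 \right)} \right)} = 47860 + \left(-1 - 186\right)^{2} = 47860 + \left(-187\right)^{2} = 47860 + 34969 = 82829$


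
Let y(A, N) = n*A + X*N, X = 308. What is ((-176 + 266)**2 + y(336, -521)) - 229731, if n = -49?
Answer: -398563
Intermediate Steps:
y(A, N) = -49*A + 308*N
((-176 + 266)**2 + y(336, -521)) - 229731 = ((-176 + 266)**2 + (-49*336 + 308*(-521))) - 229731 = (90**2 + (-16464 - 160468)) - 229731 = (8100 - 176932) - 229731 = -168832 - 229731 = -398563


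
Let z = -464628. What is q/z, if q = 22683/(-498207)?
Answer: 7561/77160307332 ≈ 9.7991e-8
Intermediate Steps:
q = -7561/166069 (q = 22683*(-1/498207) = -7561/166069 ≈ -0.045529)
q/z = -7561/166069/(-464628) = -7561/166069*(-1/464628) = 7561/77160307332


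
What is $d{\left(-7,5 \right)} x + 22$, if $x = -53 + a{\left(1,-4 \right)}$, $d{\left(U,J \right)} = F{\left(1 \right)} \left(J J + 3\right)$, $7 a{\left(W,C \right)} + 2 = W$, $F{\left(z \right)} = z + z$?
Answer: $-2954$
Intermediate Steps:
$F{\left(z \right)} = 2 z$
$a{\left(W,C \right)} = - \frac{2}{7} + \frac{W}{7}$
$d{\left(U,J \right)} = 6 + 2 J^{2}$ ($d{\left(U,J \right)} = 2 \cdot 1 \left(J J + 3\right) = 2 \left(J^{2} + 3\right) = 2 \left(3 + J^{2}\right) = 6 + 2 J^{2}$)
$x = - \frac{372}{7}$ ($x = -53 + \left(- \frac{2}{7} + \frac{1}{7} \cdot 1\right) = -53 + \left(- \frac{2}{7} + \frac{1}{7}\right) = -53 - \frac{1}{7} = - \frac{372}{7} \approx -53.143$)
$d{\left(-7,5 \right)} x + 22 = \left(6 + 2 \cdot 5^{2}\right) \left(- \frac{372}{7}\right) + 22 = \left(6 + 2 \cdot 25\right) \left(- \frac{372}{7}\right) + 22 = \left(6 + 50\right) \left(- \frac{372}{7}\right) + 22 = 56 \left(- \frac{372}{7}\right) + 22 = -2976 + 22 = -2954$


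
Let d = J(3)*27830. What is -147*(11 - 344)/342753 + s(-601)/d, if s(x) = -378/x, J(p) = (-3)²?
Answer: 136460083326/955471401665 ≈ 0.14282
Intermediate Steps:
J(p) = 9
d = 250470 (d = 9*27830 = 250470)
-147*(11 - 344)/342753 + s(-601)/d = -147*(11 - 344)/342753 - 378/(-601)/250470 = -147*(-333)*(1/342753) - 378*(-1/601)*(1/250470) = 48951*(1/342753) + (378/601)*(1/250470) = 16317/114251 + 21/8362915 = 136460083326/955471401665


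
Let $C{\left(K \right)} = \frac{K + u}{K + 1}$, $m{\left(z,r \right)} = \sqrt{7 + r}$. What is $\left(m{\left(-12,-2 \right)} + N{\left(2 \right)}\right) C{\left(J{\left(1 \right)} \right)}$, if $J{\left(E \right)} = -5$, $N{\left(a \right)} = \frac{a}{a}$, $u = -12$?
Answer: $\frac{17}{4} + \frac{17 \sqrt{5}}{4} \approx 13.753$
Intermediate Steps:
$N{\left(a \right)} = 1$
$C{\left(K \right)} = \frac{-12 + K}{1 + K}$ ($C{\left(K \right)} = \frac{K - 12}{K + 1} = \frac{-12 + K}{1 + K}$)
$\left(m{\left(-12,-2 \right)} + N{\left(2 \right)}\right) C{\left(J{\left(1 \right)} \right)} = \left(\sqrt{7 - 2} + 1\right) \frac{-12 - 5}{1 - 5} = \left(\sqrt{5} + 1\right) \frac{1}{-4} \left(-17\right) = \left(1 + \sqrt{5}\right) \left(\left(- \frac{1}{4}\right) \left(-17\right)\right) = \left(1 + \sqrt{5}\right) \frac{17}{4} = \frac{17}{4} + \frac{17 \sqrt{5}}{4}$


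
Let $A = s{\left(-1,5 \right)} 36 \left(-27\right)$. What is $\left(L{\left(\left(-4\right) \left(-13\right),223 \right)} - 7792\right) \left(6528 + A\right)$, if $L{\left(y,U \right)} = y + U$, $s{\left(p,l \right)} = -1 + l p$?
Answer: $-92910120$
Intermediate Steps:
$A = 5832$ ($A = \left(-1 + 5 \left(-1\right)\right) 36 \left(-27\right) = \left(-1 - 5\right) 36 \left(-27\right) = \left(-6\right) 36 \left(-27\right) = \left(-216\right) \left(-27\right) = 5832$)
$L{\left(y,U \right)} = U + y$
$\left(L{\left(\left(-4\right) \left(-13\right),223 \right)} - 7792\right) \left(6528 + A\right) = \left(\left(223 - -52\right) - 7792\right) \left(6528 + 5832\right) = \left(\left(223 + 52\right) - 7792\right) 12360 = \left(275 - 7792\right) 12360 = \left(-7517\right) 12360 = -92910120$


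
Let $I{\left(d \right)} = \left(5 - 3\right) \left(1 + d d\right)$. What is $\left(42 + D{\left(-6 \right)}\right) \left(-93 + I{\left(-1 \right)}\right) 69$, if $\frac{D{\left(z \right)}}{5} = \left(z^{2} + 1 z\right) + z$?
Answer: $-994842$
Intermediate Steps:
$D{\left(z \right)} = 5 z^{2} + 10 z$ ($D{\left(z \right)} = 5 \left(\left(z^{2} + 1 z\right) + z\right) = 5 \left(\left(z^{2} + z\right) + z\right) = 5 \left(\left(z + z^{2}\right) + z\right) = 5 \left(z^{2} + 2 z\right) = 5 z^{2} + 10 z$)
$I{\left(d \right)} = 2 + 2 d^{2}$ ($I{\left(d \right)} = 2 \left(1 + d^{2}\right) = 2 + 2 d^{2}$)
$\left(42 + D{\left(-6 \right)}\right) \left(-93 + I{\left(-1 \right)}\right) 69 = \left(42 + 5 \left(-6\right) \left(2 - 6\right)\right) \left(-93 + \left(2 + 2 \left(-1\right)^{2}\right)\right) 69 = \left(42 + 5 \left(-6\right) \left(-4\right)\right) \left(-93 + \left(2 + 2 \cdot 1\right)\right) 69 = \left(42 + 120\right) \left(-93 + \left(2 + 2\right)\right) 69 = 162 \left(-93 + 4\right) 69 = 162 \left(-89\right) 69 = \left(-14418\right) 69 = -994842$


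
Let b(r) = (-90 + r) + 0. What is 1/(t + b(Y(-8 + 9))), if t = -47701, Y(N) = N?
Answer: -1/47790 ≈ -2.0925e-5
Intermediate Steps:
b(r) = -90 + r
1/(t + b(Y(-8 + 9))) = 1/(-47701 + (-90 + (-8 + 9))) = 1/(-47701 + (-90 + 1)) = 1/(-47701 - 89) = 1/(-47790) = -1/47790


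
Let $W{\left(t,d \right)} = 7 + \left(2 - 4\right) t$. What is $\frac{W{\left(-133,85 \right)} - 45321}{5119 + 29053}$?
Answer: $- \frac{11262}{8543} \approx -1.3183$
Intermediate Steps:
$W{\left(t,d \right)} = 7 - 2 t$
$\frac{W{\left(-133,85 \right)} - 45321}{5119 + 29053} = \frac{\left(7 - -266\right) - 45321}{5119 + 29053} = \frac{\left(7 + 266\right) - 45321}{34172} = \left(273 - 45321\right) \frac{1}{34172} = \left(-45048\right) \frac{1}{34172} = - \frac{11262}{8543}$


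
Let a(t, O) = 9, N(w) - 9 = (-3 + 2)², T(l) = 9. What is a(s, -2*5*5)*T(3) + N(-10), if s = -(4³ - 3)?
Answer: 91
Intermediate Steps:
N(w) = 10 (N(w) = 9 + (-3 + 2)² = 9 + (-1)² = 9 + 1 = 10)
s = -61 (s = -(64 - 3) = -1*61 = -61)
a(s, -2*5*5)*T(3) + N(-10) = 9*9 + 10 = 81 + 10 = 91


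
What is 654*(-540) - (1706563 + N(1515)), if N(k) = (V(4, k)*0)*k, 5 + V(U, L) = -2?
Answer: -2059723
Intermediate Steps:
V(U, L) = -7 (V(U, L) = -5 - 2 = -7)
N(k) = 0 (N(k) = (-7*0)*k = 0*k = 0)
654*(-540) - (1706563 + N(1515)) = 654*(-540) - (1706563 + 0) = -353160 - 1*1706563 = -353160 - 1706563 = -2059723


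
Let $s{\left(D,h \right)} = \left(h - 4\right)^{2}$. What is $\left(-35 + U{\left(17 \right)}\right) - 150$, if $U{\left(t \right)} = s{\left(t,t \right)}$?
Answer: $-16$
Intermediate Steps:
$s{\left(D,h \right)} = \left(-4 + h\right)^{2}$
$U{\left(t \right)} = \left(-4 + t\right)^{2}$
$\left(-35 + U{\left(17 \right)}\right) - 150 = \left(-35 + \left(-4 + 17\right)^{2}\right) - 150 = \left(-35 + 13^{2}\right) - 150 = \left(-35 + 169\right) - 150 = 134 - 150 = -16$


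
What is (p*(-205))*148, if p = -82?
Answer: 2487880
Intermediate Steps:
(p*(-205))*148 = -82*(-205)*148 = 16810*148 = 2487880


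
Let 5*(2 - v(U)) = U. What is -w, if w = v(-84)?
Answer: -94/5 ≈ -18.800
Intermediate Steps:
v(U) = 2 - U/5
w = 94/5 (w = 2 - ⅕*(-84) = 2 + 84/5 = 94/5 ≈ 18.800)
-w = -1*94/5 = -94/5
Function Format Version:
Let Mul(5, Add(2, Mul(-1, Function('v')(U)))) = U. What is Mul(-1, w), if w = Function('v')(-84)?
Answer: Rational(-94, 5) ≈ -18.800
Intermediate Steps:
Function('v')(U) = Add(2, Mul(Rational(-1, 5), U))
w = Rational(94, 5) (w = Add(2, Mul(Rational(-1, 5), -84)) = Add(2, Rational(84, 5)) = Rational(94, 5) ≈ 18.800)
Mul(-1, w) = Mul(-1, Rational(94, 5)) = Rational(-94, 5)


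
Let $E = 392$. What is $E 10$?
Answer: $3920$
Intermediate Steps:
$E 10 = 392 \cdot 10 = 3920$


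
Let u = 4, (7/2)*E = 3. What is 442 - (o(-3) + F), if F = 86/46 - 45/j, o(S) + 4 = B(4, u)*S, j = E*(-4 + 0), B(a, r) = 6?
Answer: 82617/184 ≈ 449.01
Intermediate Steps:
E = 6/7 (E = (2/7)*3 = 6/7 ≈ 0.85714)
j = -24/7 (j = 6*(-4 + 0)/7 = (6/7)*(-4) = -24/7 ≈ -3.4286)
o(S) = -4 + 6*S
F = 2759/184 (F = 86/46 - 45/(-24/7) = 86*(1/46) - 45*(-7/24) = 43/23 + 105/8 = 2759/184 ≈ 14.995)
442 - (o(-3) + F) = 442 - ((-4 + 6*(-3)) + 2759/184) = 442 - ((-4 - 18) + 2759/184) = 442 - (-22 + 2759/184) = 442 - 1*(-1289/184) = 442 + 1289/184 = 82617/184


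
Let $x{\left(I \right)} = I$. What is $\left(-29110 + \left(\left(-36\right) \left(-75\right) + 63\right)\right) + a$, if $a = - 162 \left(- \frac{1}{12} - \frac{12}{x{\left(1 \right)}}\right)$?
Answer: $- \frac{48779}{2} \approx -24390.0$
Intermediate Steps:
$a = \frac{3915}{2}$ ($a = - 162 \left(- \frac{1}{12} - \frac{12}{1}\right) = - 162 \left(\left(-1\right) \frac{1}{12} - 12\right) = - 162 \left(- \frac{1}{12} - 12\right) = \left(-162\right) \left(- \frac{145}{12}\right) = \frac{3915}{2} \approx 1957.5$)
$\left(-29110 + \left(\left(-36\right) \left(-75\right) + 63\right)\right) + a = \left(-29110 + \left(\left(-36\right) \left(-75\right) + 63\right)\right) + \frac{3915}{2} = \left(-29110 + \left(2700 + 63\right)\right) + \frac{3915}{2} = \left(-29110 + 2763\right) + \frac{3915}{2} = -26347 + \frac{3915}{2} = - \frac{48779}{2}$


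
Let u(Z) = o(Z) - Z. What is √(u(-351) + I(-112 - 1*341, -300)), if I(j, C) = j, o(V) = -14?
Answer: 2*I*√29 ≈ 10.77*I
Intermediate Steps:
u(Z) = -14 - Z
√(u(-351) + I(-112 - 1*341, -300)) = √((-14 - 1*(-351)) + (-112 - 1*341)) = √((-14 + 351) + (-112 - 341)) = √(337 - 453) = √(-116) = 2*I*√29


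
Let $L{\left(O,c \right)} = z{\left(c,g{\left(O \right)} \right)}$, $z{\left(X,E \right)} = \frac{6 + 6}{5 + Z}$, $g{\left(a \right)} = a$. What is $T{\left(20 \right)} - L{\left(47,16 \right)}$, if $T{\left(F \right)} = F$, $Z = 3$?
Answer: $\frac{37}{2} \approx 18.5$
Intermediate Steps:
$z{\left(X,E \right)} = \frac{3}{2}$ ($z{\left(X,E \right)} = \frac{6 + 6}{5 + 3} = \frac{12}{8} = 12 \cdot \frac{1}{8} = \frac{3}{2}$)
$L{\left(O,c \right)} = \frac{3}{2}$
$T{\left(20 \right)} - L{\left(47,16 \right)} = 20 - \frac{3}{2} = \frac{37}{2}$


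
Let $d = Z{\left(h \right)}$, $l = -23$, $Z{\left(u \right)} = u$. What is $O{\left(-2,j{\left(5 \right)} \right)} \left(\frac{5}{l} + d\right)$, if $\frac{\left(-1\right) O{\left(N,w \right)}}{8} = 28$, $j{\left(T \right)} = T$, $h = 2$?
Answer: $- \frac{9184}{23} \approx -399.3$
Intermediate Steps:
$O{\left(N,w \right)} = -224$ ($O{\left(N,w \right)} = \left(-8\right) 28 = -224$)
$d = 2$
$O{\left(-2,j{\left(5 \right)} \right)} \left(\frac{5}{l} + d\right) = - 224 \left(\frac{5}{-23} + 2\right) = - 224 \left(5 \left(- \frac{1}{23}\right) + 2\right) = - 224 \left(- \frac{5}{23} + 2\right) = \left(-224\right) \frac{41}{23} = - \frac{9184}{23}$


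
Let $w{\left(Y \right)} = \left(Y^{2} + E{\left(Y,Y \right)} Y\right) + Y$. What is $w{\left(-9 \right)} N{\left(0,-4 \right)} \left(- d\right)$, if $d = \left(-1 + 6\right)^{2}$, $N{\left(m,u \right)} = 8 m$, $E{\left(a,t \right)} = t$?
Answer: $0$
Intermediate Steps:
$w{\left(Y \right)} = Y + 2 Y^{2}$ ($w{\left(Y \right)} = \left(Y^{2} + Y Y\right) + Y = \left(Y^{2} + Y^{2}\right) + Y = 2 Y^{2} + Y = Y + 2 Y^{2}$)
$d = 25$ ($d = 5^{2} = 25$)
$w{\left(-9 \right)} N{\left(0,-4 \right)} \left(- d\right) = - 9 \left(1 + 2 \left(-9\right)\right) 8 \cdot 0 \left(\left(-1\right) 25\right) = - 9 \left(1 - 18\right) 0 \left(-25\right) = \left(-9\right) \left(-17\right) 0 \left(-25\right) = 153 \cdot 0 \left(-25\right) = 0 \left(-25\right) = 0$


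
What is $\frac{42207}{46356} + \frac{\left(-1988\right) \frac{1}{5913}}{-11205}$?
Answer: $\frac{932174634961}{1023774809580} \approx 0.91053$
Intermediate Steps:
$\frac{42207}{46356} + \frac{\left(-1988\right) \frac{1}{5913}}{-11205} = 42207 \cdot \frac{1}{46356} + \left(-1988\right) \frac{1}{5913} \left(- \frac{1}{11205}\right) = \frac{14069}{15452} - - \frac{1988}{66255165} = \frac{14069}{15452} + \frac{1988}{66255165} = \frac{932174634961}{1023774809580}$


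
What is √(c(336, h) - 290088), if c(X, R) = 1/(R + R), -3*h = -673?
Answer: 13*I*√3109805130/1346 ≈ 538.6*I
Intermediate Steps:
h = 673/3 (h = -⅓*(-673) = 673/3 ≈ 224.33)
c(X, R) = 1/(2*R)
√(c(336, h) - 290088) = √(1/(2*(673/3)) - 290088) = √((½)*(3/673) - 290088) = √(3/1346 - 290088) = √(-390458445/1346) = 13*I*√3109805130/1346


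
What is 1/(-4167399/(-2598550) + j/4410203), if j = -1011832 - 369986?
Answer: 11460133005650/14788352408097 ≈ 0.77494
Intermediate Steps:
j = -1381818
1/(-4167399/(-2598550) + j/4410203) = 1/(-4167399/(-2598550) - 1381818/4410203) = 1/(-4167399*(-1/2598550) - 1381818*1/4410203) = 1/(4167399/2598550 - 1381818/4410203) = 1/(14788352408097/11460133005650) = 11460133005650/14788352408097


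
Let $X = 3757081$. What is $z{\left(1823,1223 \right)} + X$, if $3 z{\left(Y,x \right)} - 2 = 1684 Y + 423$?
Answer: $\frac{14341600}{3} \approx 4.7805 \cdot 10^{6}$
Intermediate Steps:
$z{\left(Y,x \right)} = \frac{425}{3} + \frac{1684 Y}{3}$ ($z{\left(Y,x \right)} = \frac{2}{3} + \frac{1684 Y + 423}{3} = \frac{2}{3} + \frac{423 + 1684 Y}{3} = \frac{2}{3} + \left(141 + \frac{1684 Y}{3}\right) = \frac{425}{3} + \frac{1684 Y}{3}$)
$z{\left(1823,1223 \right)} + X = \left(\frac{425}{3} + \frac{1684}{3} \cdot 1823\right) + 3757081 = \left(\frac{425}{3} + \frac{3069932}{3}\right) + 3757081 = \frac{3070357}{3} + 3757081 = \frac{14341600}{3}$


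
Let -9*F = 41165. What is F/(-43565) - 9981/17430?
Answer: -213059629/455602770 ≈ -0.46764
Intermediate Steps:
F = -41165/9 (F = -1/9*41165 = -41165/9 ≈ -4573.9)
F/(-43565) - 9981/17430 = -41165/9/(-43565) - 9981/17430 = -41165/9*(-1/43565) - 9981*1/17430 = 8233/78417 - 3327/5810 = -213059629/455602770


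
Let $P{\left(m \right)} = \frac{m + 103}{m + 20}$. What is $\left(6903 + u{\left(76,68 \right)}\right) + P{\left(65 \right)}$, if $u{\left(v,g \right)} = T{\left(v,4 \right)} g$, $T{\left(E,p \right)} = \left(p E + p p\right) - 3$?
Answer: $\frac{2419183}{85} \approx 28461.0$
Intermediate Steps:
$T{\left(E,p \right)} = -3 + p^{2} + E p$ ($T{\left(E,p \right)} = \left(E p + p^{2}\right) - 3 = \left(p^{2} + E p\right) - 3 = -3 + p^{2} + E p$)
$u{\left(v,g \right)} = g \left(13 + 4 v\right)$ ($u{\left(v,g \right)} = \left(-3 + 4^{2} + v 4\right) g = \left(-3 + 16 + 4 v\right) g = \left(13 + 4 v\right) g = g \left(13 + 4 v\right)$)
$P{\left(m \right)} = \frac{103 + m}{20 + m}$
$\left(6903 + u{\left(76,68 \right)}\right) + P{\left(65 \right)} = \left(6903 + 68 \left(13 + 4 \cdot 76\right)\right) + \frac{103 + 65}{20 + 65} = \left(6903 + 68 \left(13 + 304\right)\right) + \frac{1}{85} \cdot 168 = \left(6903 + 68 \cdot 317\right) + \frac{1}{85} \cdot 168 = \left(6903 + 21556\right) + \frac{168}{85} = 28459 + \frac{168}{85} = \frac{2419183}{85}$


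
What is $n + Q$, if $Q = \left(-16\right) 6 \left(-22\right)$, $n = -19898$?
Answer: $-17786$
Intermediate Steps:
$Q = 2112$ ($Q = \left(-96\right) \left(-22\right) = 2112$)
$n + Q = -19898 + 2112 = -17786$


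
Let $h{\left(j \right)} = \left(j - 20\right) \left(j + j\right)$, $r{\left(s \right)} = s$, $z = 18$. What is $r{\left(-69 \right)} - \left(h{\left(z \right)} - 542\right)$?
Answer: $545$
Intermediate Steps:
$h{\left(j \right)} = 2 j \left(-20 + j\right)$ ($h{\left(j \right)} = \left(-20 + j\right) 2 j = 2 j \left(-20 + j\right)$)
$r{\left(-69 \right)} - \left(h{\left(z \right)} - 542\right) = -69 - \left(2 \cdot 18 \left(-20 + 18\right) - 542\right) = -69 - \left(2 \cdot 18 \left(-2\right) - 542\right) = -69 - \left(-72 - 542\right) = -69 - -614 = -69 + 614 = 545$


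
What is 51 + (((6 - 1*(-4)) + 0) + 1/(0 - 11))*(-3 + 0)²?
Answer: 1542/11 ≈ 140.18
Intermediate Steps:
51 + (((6 - 1*(-4)) + 0) + 1/(0 - 11))*(-3 + 0)² = 51 + (((6 + 4) + 0) + 1/(-11))*(-3)² = 51 + ((10 + 0) - 1/11)*9 = 51 + (10 - 1/11)*9 = 51 + (109/11)*9 = 51 + 981/11 = 1542/11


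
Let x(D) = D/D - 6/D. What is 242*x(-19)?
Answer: 6050/19 ≈ 318.42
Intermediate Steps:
x(D) = 1 - 6/D
242*x(-19) = 242*((-6 - 19)/(-19)) = 242*(-1/19*(-25)) = 242*(25/19) = 6050/19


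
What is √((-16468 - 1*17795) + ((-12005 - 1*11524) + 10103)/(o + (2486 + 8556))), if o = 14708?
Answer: I*√227188561570/2575 ≈ 185.1*I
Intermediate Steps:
√((-16468 - 1*17795) + ((-12005 - 1*11524) + 10103)/(o + (2486 + 8556))) = √((-16468 - 1*17795) + ((-12005 - 1*11524) + 10103)/(14708 + (2486 + 8556))) = √((-16468 - 17795) + ((-12005 - 11524) + 10103)/(14708 + 11042)) = √(-34263 + (-23529 + 10103)/25750) = √(-34263 - 13426*1/25750) = √(-34263 - 6713/12875) = √(-441142838/12875) = I*√227188561570/2575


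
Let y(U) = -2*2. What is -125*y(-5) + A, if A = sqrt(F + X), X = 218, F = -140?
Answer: 500 + sqrt(78) ≈ 508.83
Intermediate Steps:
y(U) = -4
A = sqrt(78) (A = sqrt(-140 + 218) = sqrt(78) ≈ 8.8318)
-125*y(-5) + A = -125*(-4) + sqrt(78) = 500 + sqrt(78)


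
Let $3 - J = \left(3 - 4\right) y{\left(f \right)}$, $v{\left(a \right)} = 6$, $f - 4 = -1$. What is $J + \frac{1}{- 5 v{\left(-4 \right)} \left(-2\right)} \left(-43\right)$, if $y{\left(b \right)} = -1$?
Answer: $\frac{77}{60} \approx 1.2833$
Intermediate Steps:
$f = 3$ ($f = 4 - 1 = 3$)
$J = 2$ ($J = 3 - \left(3 - 4\right) \left(-1\right) = 3 - \left(-1\right) \left(-1\right) = 3 - 1 = 2$)
$J + \frac{1}{- 5 v{\left(-4 \right)} \left(-2\right)} \left(-43\right) = 2 + \frac{1}{\left(-5\right) 6 \left(-2\right)} \left(-43\right) = 2 + \frac{1}{\left(-30\right) \left(-2\right)} \left(-43\right) = 2 + \frac{1}{60} \left(-43\right) = 2 - \frac{43}{60} = \frac{77}{60}$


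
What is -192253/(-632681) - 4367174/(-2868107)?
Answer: 174443694135/95505094993 ≈ 1.8265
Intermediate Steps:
-192253/(-632681) - 4367174/(-2868107) = -192253*(-1/632681) - 4367174*(-1/2868107) = 192253/632681 + 4367174/2868107 = 174443694135/95505094993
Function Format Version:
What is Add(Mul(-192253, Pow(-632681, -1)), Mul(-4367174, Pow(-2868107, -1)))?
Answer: Rational(174443694135, 95505094993) ≈ 1.8265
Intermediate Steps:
Add(Mul(-192253, Pow(-632681, -1)), Mul(-4367174, Pow(-2868107, -1))) = Add(Mul(-192253, Rational(-1, 632681)), Mul(-4367174, Rational(-1, 2868107))) = Add(Rational(192253, 632681), Rational(4367174, 2868107)) = Rational(174443694135, 95505094993)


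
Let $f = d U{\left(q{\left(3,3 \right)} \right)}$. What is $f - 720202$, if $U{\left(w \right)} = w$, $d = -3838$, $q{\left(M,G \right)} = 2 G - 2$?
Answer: $-735554$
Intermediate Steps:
$q{\left(M,G \right)} = -2 + 2 G$
$f = -15352$ ($f = - 3838 \left(-2 + 2 \cdot 3\right) = - 3838 \left(-2 + 6\right) = \left(-3838\right) 4 = -15352$)
$f - 720202 = -15352 - 720202 = -735554$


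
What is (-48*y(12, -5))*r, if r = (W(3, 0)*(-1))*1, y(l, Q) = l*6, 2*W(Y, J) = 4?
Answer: 6912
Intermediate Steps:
W(Y, J) = 2 (W(Y, J) = (½)*4 = 2)
y(l, Q) = 6*l
r = -2 (r = (2*(-1))*1 = -2*1 = -2)
(-48*y(12, -5))*r = -288*12*(-2) = -48*72*(-2) = -3456*(-2) = 6912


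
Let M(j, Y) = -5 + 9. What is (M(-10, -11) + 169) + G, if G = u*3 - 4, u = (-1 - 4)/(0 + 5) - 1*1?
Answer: 163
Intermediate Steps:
M(j, Y) = 4
u = -2 (u = -5/5 - 1 = -5*⅕ - 1 = -1 - 1 = -2)
G = -10 (G = -2*3 - 4 = -6 - 4 = -10)
(M(-10, -11) + 169) + G = (4 + 169) - 10 = 173 - 10 = 163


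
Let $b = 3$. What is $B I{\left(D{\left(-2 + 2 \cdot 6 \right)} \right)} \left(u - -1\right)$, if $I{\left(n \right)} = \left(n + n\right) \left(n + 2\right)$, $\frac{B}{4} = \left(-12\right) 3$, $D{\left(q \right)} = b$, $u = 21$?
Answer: $-95040$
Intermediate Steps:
$D{\left(q \right)} = 3$
$B = -144$ ($B = 4 \left(\left(-12\right) 3\right) = 4 \left(-36\right) = -144$)
$I{\left(n \right)} = 2 n \left(2 + n\right)$
$B I{\left(D{\left(-2 + 2 \cdot 6 \right)} \right)} \left(u - -1\right) = - 144 \cdot 2 \cdot 3 \left(2 + 3\right) \left(21 - -1\right) = - 144 \cdot 2 \cdot 3 \cdot 5 \left(21 + 1\right) = \left(-144\right) 30 \cdot 22 = \left(-4320\right) 22 = -95040$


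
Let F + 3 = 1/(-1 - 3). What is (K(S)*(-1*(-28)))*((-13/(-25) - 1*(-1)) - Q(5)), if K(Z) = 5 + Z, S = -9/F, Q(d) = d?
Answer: -246036/325 ≈ -757.03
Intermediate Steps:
F = -13/4 (F = -3 + 1/(-1 - 3) = -3 + 1/(-4) = -3 - ¼ = -13/4 ≈ -3.2500)
S = 36/13 (S = -9/(-13/4) = -9*(-4/13) = 36/13 ≈ 2.7692)
(K(S)*(-1*(-28)))*((-13/(-25) - 1*(-1)) - Q(5)) = ((5 + 36/13)*(-1*(-28)))*((-13/(-25) - 1*(-1)) - 1*5) = ((101/13)*28)*((-13*(-1/25) + 1) - 5) = 2828*((13/25 + 1) - 5)/13 = 2828*(38/25 - 5)/13 = (2828/13)*(-87/25) = -246036/325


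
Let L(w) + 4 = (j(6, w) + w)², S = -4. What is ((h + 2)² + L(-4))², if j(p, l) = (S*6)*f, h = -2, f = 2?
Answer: 7290000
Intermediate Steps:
j(p, l) = -48 (j(p, l) = -4*6*2 = -24*2 = -48)
L(w) = -4 + (-48 + w)²
((h + 2)² + L(-4))² = ((-2 + 2)² + (-4 + (-48 - 4)²))² = (0² + (-4 + (-52)²))² = (0 + (-4 + 2704))² = (0 + 2700)² = 2700² = 7290000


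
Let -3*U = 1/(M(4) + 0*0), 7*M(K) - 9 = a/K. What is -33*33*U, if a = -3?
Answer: 308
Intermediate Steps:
M(K) = 9/7 - 3/(7*K) (M(K) = 9/7 + (-3/K)/7 = 9/7 - 3/(7*K))
U = -28/99 (U = -1/(3*((3/7)*(-1 + 3*4)/4 + 0*0)) = -1/(3*((3/7)*(¼)*(-1 + 12) + 0)) = -1/(3*((3/7)*(¼)*11 + 0)) = -1/(3*(33/28 + 0)) = -1/(3*33/28) = -⅓*28/33 = -28/99 ≈ -0.28283)
-33*33*U = -33*33*(-28)/99 = -1089*(-28)/99 = -1*(-308) = 308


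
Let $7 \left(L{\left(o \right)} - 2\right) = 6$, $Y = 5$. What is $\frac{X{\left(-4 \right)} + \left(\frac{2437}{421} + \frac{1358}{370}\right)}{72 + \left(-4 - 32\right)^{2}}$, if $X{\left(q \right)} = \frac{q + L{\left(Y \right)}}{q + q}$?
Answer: $\frac{5234813}{745826760} \approx 0.0070188$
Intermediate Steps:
$L{\left(o \right)} = \frac{20}{7}$ ($L{\left(o \right)} = 2 + \frac{1}{7} \cdot 6 = 2 + \frac{6}{7} = \frac{20}{7}$)
$X{\left(q \right)} = \frac{\frac{20}{7} + q}{2 q}$ ($X{\left(q \right)} = \frac{q + \frac{20}{7}}{q + q} = \frac{\frac{20}{7} + q}{2 q}$)
$\frac{X{\left(-4 \right)} + \left(\frac{2437}{421} + \frac{1358}{370}\right)}{72 + \left(-4 - 32\right)^{2}} = \frac{\frac{20 + 7 \left(-4\right)}{14 \left(-4\right)} + \left(\frac{2437}{421} + \frac{1358}{370}\right)}{72 + \left(-4 - 32\right)^{2}} = \frac{\frac{1}{14} \left(- \frac{1}{4}\right) \left(20 - 28\right) + \left(2437 \cdot \frac{1}{421} + 1358 \cdot \frac{1}{370}\right)}{72 + \left(-36\right)^{2}} = \frac{\frac{1}{14} \left(- \frac{1}{4}\right) \left(-8\right) + \left(\frac{2437}{421} + \frac{679}{185}\right)}{72 + 1296} = \frac{\frac{1}{7} + \frac{736704}{77885}}{1368} = \frac{5234813}{545195} \cdot \frac{1}{1368} = \frac{5234813}{745826760}$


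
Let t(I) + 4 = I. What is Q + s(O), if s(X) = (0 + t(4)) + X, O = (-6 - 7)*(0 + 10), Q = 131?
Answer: 1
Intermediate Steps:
t(I) = -4 + I
O = -130 (O = -13*10 = -130)
s(X) = X (s(X) = (0 + (-4 + 4)) + X = (0 + 0) + X = 0 + X = X)
Q + s(O) = 131 - 130 = 1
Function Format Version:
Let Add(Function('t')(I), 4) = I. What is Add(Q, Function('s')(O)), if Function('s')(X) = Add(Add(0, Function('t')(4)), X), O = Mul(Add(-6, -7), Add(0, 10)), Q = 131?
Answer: 1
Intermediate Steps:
Function('t')(I) = Add(-4, I)
O = -130 (O = Mul(-13, 10) = -130)
Function('s')(X) = X (Function('s')(X) = Add(Add(0, Add(-4, 4)), X) = Add(Add(0, 0), X) = Add(0, X) = X)
Add(Q, Function('s')(O)) = Add(131, -130) = 1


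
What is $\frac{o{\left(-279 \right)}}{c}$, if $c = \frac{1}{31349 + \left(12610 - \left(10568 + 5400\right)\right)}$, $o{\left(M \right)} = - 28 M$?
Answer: $218665692$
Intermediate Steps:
$c = \frac{1}{27991}$ ($c = \frac{1}{31349 + \left(12610 - 15968\right)} = \frac{1}{31349 - 3358} = \frac{1}{27991} \approx 3.5726 \cdot 10^{-5}$)
$\frac{o{\left(-279 \right)}}{c} = \left(-28\right) \left(-279\right) \frac{1}{\frac{1}{27991}} = 7812 \cdot 27991 = 218665692$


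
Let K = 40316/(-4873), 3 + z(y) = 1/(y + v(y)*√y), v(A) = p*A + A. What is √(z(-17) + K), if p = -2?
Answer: √82841*√((938768 - 933895*I*√17)/(-1 + I*√17))/82841 ≈ 0.0020062 - 3.3581*I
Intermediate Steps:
v(A) = -A (v(A) = -2*A + A = -A)
z(y) = -3 + 1/(y - y^(3/2)) (z(y) = -3 + 1/(y + (-y)*√y) = -3 + 1/(y - y^(3/2)))
K = -40316/4873 (K = 40316*(-1/4873) = -40316/4873 ≈ -8.2733)
√(z(-17) + K) = √((1 - 3*(-17) + 3*(-17)^(3/2))/(-17 - (-17)^(3/2)) - 40316/4873) = √((1 + 51 + 3*(-17*I*√17))/(-17 - (-17)*I*√17) - 40316/4873) = √((1 + 51 - 51*I*√17)/(-17 + 17*I*√17) - 40316/4873) = √((52 - 51*I*√17)/(-17 + 17*I*√17) - 40316/4873) = √(-40316/4873 + (52 - 51*I*√17)/(-17 + 17*I*√17))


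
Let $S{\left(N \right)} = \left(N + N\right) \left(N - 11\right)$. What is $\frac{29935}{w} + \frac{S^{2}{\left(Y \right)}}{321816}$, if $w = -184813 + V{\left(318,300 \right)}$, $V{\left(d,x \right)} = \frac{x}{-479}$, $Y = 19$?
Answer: $\frac{445839675949}{3561124420029} \approx 0.1252$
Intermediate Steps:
$V{\left(d,x \right)} = - \frac{x}{479}$ ($V{\left(d,x \right)} = x \left(- \frac{1}{479}\right) = - \frac{x}{479}$)
$S{\left(N \right)} = 2 N \left(-11 + N\right)$
$w = - \frac{88525727}{479}$ ($w = -184813 - \frac{300}{479} = - \frac{88525727}{479} \approx -1.8481 \cdot 10^{5}$)
$\frac{29935}{w} + \frac{S^{2}{\left(Y \right)}}{321816} = \frac{29935}{- \frac{88525727}{479}} + \frac{\left(2 \cdot 19 \left(-11 + 19\right)\right)^{2}}{321816} = 29935 \left(- \frac{479}{88525727}\right) + \left(2 \cdot 19 \cdot 8\right)^{2} \cdot \frac{1}{321816} = - \frac{14338865}{88525727} + 304^{2} \cdot \frac{1}{321816} = - \frac{14338865}{88525727} + 92416 \cdot \frac{1}{321816} = - \frac{14338865}{88525727} + \frac{11552}{40227} = \frac{445839675949}{3561124420029}$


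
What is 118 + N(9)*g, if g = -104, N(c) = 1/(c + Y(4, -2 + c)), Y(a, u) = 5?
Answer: 774/7 ≈ 110.57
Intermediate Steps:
N(c) = 1/(5 + c) (N(c) = 1/(c + 5) = 1/(5 + c))
118 + N(9)*g = 118 - 104/(5 + 9) = 118 - 104/14 = 118 + (1/14)*(-104) = 118 - 52/7 = 774/7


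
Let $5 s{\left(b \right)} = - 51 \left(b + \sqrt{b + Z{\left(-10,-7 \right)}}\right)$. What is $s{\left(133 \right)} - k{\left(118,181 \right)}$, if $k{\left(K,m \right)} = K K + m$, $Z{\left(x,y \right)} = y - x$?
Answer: $- \frac{77308}{5} - \frac{102 \sqrt{34}}{5} \approx -15581.0$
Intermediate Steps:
$k{\left(K,m \right)} = m + K^{2}$ ($k{\left(K,m \right)} = K^{2} + m = m + K^{2}$)
$s{\left(b \right)} = - \frac{51 b}{5} - \frac{51 \sqrt{3 + b}}{5}$ ($s{\left(b \right)} = \frac{\left(-51\right) \left(b + \sqrt{b - -3}\right)}{5} = \frac{\left(-51\right) \left(b + \sqrt{b + \left(-7 + 10\right)}\right)}{5} = \frac{\left(-51\right) \left(b + \sqrt{b + 3}\right)}{5} = \frac{\left(-51\right) \left(b + \sqrt{3 + b}\right)}{5} = \frac{- 51 b - 51 \sqrt{3 + b}}{5} = - \frac{51 b}{5} - \frac{51 \sqrt{3 + b}}{5}$)
$s{\left(133 \right)} - k{\left(118,181 \right)} = \left(\left(- \frac{51}{5}\right) 133 - \frac{51 \sqrt{3 + 133}}{5}\right) - \left(181 + 118^{2}\right) = \left(- \frac{6783}{5} - \frac{51 \sqrt{136}}{5}\right) - \left(181 + 13924\right) = \left(- \frac{6783}{5} - \frac{51 \cdot 2 \sqrt{34}}{5}\right) - 14105 = \left(- \frac{6783}{5} - \frac{102 \sqrt{34}}{5}\right) - 14105 = - \frac{77308}{5} - \frac{102 \sqrt{34}}{5}$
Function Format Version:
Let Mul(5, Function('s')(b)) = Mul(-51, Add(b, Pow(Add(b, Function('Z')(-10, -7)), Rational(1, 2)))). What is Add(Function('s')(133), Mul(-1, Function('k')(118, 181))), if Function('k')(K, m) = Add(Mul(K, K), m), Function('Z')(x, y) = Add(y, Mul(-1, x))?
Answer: Add(Rational(-77308, 5), Mul(Rational(-102, 5), Pow(34, Rational(1, 2)))) ≈ -15581.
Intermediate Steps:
Function('k')(K, m) = Add(m, Pow(K, 2)) (Function('k')(K, m) = Add(Pow(K, 2), m) = Add(m, Pow(K, 2)))
Function('s')(b) = Add(Mul(Rational(-51, 5), b), Mul(Rational(-51, 5), Pow(Add(3, b), Rational(1, 2)))) (Function('s')(b) = Mul(Rational(1, 5), Mul(-51, Add(b, Pow(Add(b, Add(-7, Mul(-1, -10))), Rational(1, 2))))) = Mul(Rational(1, 5), Mul(-51, Add(b, Pow(Add(b, Add(-7, 10)), Rational(1, 2))))) = Mul(Rational(1, 5), Mul(-51, Add(b, Pow(Add(b, 3), Rational(1, 2))))) = Mul(Rational(1, 5), Mul(-51, Add(b, Pow(Add(3, b), Rational(1, 2))))) = Mul(Rational(1, 5), Add(Mul(-51, b), Mul(-51, Pow(Add(3, b), Rational(1, 2))))) = Add(Mul(Rational(-51, 5), b), Mul(Rational(-51, 5), Pow(Add(3, b), Rational(1, 2)))))
Add(Function('s')(133), Mul(-1, Function('k')(118, 181))) = Add(Add(Mul(Rational(-51, 5), 133), Mul(Rational(-51, 5), Pow(Add(3, 133), Rational(1, 2)))), Mul(-1, Add(181, Pow(118, 2)))) = Add(Add(Rational(-6783, 5), Mul(Rational(-51, 5), Pow(136, Rational(1, 2)))), Mul(-1, Add(181, 13924))) = Add(Add(Rational(-6783, 5), Mul(Rational(-51, 5), Mul(2, Pow(34, Rational(1, 2))))), Mul(-1, 14105)) = Add(Add(Rational(-6783, 5), Mul(Rational(-102, 5), Pow(34, Rational(1, 2)))), -14105) = Add(Rational(-77308, 5), Mul(Rational(-102, 5), Pow(34, Rational(1, 2))))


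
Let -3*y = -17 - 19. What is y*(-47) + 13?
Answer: -551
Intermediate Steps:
y = 12 (y = -(-17 - 19)/3 = -1/3*(-36) = 12)
y*(-47) + 13 = 12*(-47) + 13 = -564 + 13 = -551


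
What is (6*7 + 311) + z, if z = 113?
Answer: 466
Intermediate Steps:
(6*7 + 311) + z = (6*7 + 311) + 113 = (42 + 311) + 113 = 353 + 113 = 466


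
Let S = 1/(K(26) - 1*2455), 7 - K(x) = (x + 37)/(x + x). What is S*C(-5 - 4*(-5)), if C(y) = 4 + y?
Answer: -988/127359 ≈ -0.0077576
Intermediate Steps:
K(x) = 7 - (37 + x)/(2*x) (K(x) = 7 - (x + 37)/(x + x) = 7 - (37 + x)/(2*x))
S = -52/127359 (S = 1/((½)*(-37 + 13*26)/26 - 1*2455) = 1/((½)*(1/26)*(-37 + 338) - 2455) = 1/((½)*(1/26)*301 - 2455) = 1/(301/52 - 2455) = 1/(-127359/52) = -52/127359 ≈ -0.00040829)
S*C(-5 - 4*(-5)) = -52*(4 + (-5 - 4*(-5)))/127359 = -52*(4 + (-5 + 20))/127359 = -52*(4 + 15)/127359 = -52/127359*19 = -988/127359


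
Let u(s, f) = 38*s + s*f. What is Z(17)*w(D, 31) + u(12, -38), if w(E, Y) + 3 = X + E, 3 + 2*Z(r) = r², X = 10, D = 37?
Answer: 6292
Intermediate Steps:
u(s, f) = 38*s + f*s
Z(r) = -3/2 + r²/2
w(E, Y) = 7 + E (w(E, Y) = -3 + (10 + E) = 7 + E)
Z(17)*w(D, 31) + u(12, -38) = (-3/2 + (½)*17²)*(7 + 37) + 12*(38 - 38) = (-3/2 + (½)*289)*44 + 12*0 = (-3/2 + 289/2)*44 + 0 = 143*44 + 0 = 6292 + 0 = 6292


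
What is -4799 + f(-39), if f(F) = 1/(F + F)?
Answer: -374323/78 ≈ -4799.0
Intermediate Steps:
f(F) = 1/(2*F)
-4799 + f(-39) = -4799 + (1/2)/(-39) = -4799 + (1/2)*(-1/39) = -4799 - 1/78 = -374323/78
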